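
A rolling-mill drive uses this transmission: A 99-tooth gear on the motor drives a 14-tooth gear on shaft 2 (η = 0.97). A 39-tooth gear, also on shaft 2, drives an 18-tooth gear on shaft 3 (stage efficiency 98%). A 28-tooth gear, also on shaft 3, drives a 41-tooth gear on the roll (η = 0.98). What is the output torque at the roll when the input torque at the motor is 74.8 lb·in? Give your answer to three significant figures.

gear mesh 14/99 = 0.14141 → τ = 74.8·0.14141·0.97 = 10.26 lb·in
gear mesh 18/39 = 0.46154 → τ = 10.26·0.46154·0.98 = 4.6409 lb·in
gear mesh 41/28 = 1.4643 → τ = 4.6409·1.4643·0.98 = 6.6597 lb·in

6.66 lb·in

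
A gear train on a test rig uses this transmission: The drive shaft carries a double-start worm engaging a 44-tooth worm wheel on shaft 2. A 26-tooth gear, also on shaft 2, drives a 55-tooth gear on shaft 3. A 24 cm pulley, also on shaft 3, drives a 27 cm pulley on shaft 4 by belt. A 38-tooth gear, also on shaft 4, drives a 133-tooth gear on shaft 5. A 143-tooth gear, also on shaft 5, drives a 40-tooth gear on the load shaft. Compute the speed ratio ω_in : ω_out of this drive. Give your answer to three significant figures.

Each stage contributes driven/driver: worm 44/2 = 22, gear mesh 55/26 = 2.1154, belt 27/24 = 1.125, gear mesh 133/38 = 3.5, gear mesh 40/143 = 0.27972.
Overall: 22 × 2.1154 × 1.125 × 3.5 × 0.27972 = 51.257.

51.3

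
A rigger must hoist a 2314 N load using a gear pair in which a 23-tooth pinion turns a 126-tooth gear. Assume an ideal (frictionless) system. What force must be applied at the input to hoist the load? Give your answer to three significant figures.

422 N

Gear pair MA = 126/23 = 5.4783.
Effort = load / MA = 2314 / 5.4783 = 422.4 N.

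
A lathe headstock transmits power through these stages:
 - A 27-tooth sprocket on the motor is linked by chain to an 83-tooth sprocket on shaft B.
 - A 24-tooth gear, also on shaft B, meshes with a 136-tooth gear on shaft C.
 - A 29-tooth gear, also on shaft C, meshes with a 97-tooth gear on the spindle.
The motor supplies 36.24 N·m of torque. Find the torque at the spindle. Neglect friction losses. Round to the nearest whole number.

chain 83/27 = 3.0741 → τ = 36.24·3.0741 = 111.4 N·m
gear mesh 136/24 = 5.6667 → τ = 111.4·5.6667 = 631.29 N·m
gear mesh 97/29 = 3.3448 → τ = 631.29·3.3448 = 2111.6 N·m

2112 N·m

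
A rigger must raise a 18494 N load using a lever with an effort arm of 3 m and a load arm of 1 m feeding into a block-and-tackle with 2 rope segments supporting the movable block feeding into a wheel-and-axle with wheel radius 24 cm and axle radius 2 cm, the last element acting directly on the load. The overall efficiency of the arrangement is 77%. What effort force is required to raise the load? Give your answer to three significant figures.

334 N

Lever MA = effort arm / load arm = 3/1 = 3.
Block-and-tackle MA = number of supporting rope parts = 2.
Wheel-and-axle MA = R/r = 24/2 = 12.
Combined ideal MA = 3 × 2 × 12 = 72.
Actual MA = 72 × 0.77 = 55.44.
Effort = load / actual MA = 18494 / 55.44 = 333.59 N.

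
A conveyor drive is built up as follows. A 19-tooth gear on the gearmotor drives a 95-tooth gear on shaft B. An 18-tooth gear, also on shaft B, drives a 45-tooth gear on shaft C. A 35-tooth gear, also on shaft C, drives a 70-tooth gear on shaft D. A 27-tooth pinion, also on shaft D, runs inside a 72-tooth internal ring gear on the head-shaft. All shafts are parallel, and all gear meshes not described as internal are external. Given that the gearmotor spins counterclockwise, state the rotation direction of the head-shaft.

clockwise

the gearmotor → shaft B: external mesh, 1 reversal → CW.
shaft B → shaft C: external mesh, 1 reversal → CCW.
shaft C → shaft D: external mesh, 1 reversal → CW.
shaft D → the head-shaft: internal mesh, same direction → CW.
3 reversals in total — an odd number — so the head-shaft turns opposite to the gearmotor.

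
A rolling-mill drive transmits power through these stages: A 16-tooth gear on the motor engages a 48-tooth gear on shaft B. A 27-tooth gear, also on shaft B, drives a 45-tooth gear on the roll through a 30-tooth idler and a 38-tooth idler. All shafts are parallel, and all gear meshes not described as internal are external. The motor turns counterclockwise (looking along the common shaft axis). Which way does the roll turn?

the motor → shaft B: external mesh, 1 reversal → CW.
shaft B → the roll: driver → idler → idler → driven is 3 external meshes, 3 reversals → CCW.
4 reversals in total — an even number — so the roll turns the same way as the motor.

counterclockwise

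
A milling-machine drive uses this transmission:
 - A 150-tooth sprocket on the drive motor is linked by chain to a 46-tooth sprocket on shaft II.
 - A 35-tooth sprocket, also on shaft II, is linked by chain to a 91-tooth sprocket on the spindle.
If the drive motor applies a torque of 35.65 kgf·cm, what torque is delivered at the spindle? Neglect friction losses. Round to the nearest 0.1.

28.4 kgf·cm

Chain: ratio = 46/150 = 0.30667; torque at shaft II = 35.65 × 0.30667 = 10.933 kgf·cm.
Chain: ratio = 91/35 = 2.6; torque at the spindle = 10.933 × 2.6 = 28.425 kgf·cm.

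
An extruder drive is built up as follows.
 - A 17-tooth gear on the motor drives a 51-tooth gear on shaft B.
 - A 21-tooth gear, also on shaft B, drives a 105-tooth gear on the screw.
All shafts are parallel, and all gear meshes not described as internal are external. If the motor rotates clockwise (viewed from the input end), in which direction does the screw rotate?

clockwise

the motor → shaft B: external mesh, 1 reversal → CCW.
shaft B → the screw: external mesh, 1 reversal → CW.
2 reversals in total — an even number — so the screw turns the same way as the motor.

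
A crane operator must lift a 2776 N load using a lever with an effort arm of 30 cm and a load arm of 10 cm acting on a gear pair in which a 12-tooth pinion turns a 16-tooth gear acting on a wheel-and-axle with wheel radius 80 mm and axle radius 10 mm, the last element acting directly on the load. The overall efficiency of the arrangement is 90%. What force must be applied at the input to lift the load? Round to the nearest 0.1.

96.4 N

Lever MA = effort arm / load arm = 30/10 = 3.
Gear pair MA = 16/12 = 1.3333.
Wheel-and-axle MA = R/r = 80/10 = 8.
Combined ideal MA = 3 × 1.3333 × 8 = 32.
Actual MA = 32 × 0.90 = 28.8.
Effort = load / actual MA = 2776 / 28.8 = 96.389 N.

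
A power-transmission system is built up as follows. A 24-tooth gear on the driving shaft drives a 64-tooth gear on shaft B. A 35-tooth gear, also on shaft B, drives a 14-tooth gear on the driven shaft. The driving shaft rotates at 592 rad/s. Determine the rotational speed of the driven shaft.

555 rad/s

gear mesh 64/24 = 2.6667 → 592/2.6667 = 222 rad/s
gear mesh 14/35 = 0.4 → 222/0.4 = 555 rad/s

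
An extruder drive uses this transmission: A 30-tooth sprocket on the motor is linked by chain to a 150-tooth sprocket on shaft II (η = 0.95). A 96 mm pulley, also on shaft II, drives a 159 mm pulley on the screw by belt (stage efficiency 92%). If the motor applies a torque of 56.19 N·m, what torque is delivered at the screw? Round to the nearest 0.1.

406.7 N·m

Chain: ratio = 150/30 = 5; torque at shaft II = 56.19 × 5 × 0.95 = 266.9 N·m.
Belt: ratio = 159/96 = 1.6562; torque at the screw = 266.9 × 1.6562 × 0.92 = 406.69 N·m.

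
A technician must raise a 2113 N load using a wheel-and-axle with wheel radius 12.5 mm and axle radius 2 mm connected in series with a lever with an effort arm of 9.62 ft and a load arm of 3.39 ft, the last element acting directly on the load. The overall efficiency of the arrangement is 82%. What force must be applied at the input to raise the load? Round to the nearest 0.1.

Wheel-and-axle MA = R/r = 12.5/2 = 6.25.
Lever MA = effort arm / load arm = 9.62/3.39 = 2.8378.
Combined ideal MA = 6.25 × 2.8378 = 17.736.
Actual MA = 17.736 × 0.82 = 14.544.
Effort = load / actual MA = 2113 / 14.544 = 145.29 N.

145.3 N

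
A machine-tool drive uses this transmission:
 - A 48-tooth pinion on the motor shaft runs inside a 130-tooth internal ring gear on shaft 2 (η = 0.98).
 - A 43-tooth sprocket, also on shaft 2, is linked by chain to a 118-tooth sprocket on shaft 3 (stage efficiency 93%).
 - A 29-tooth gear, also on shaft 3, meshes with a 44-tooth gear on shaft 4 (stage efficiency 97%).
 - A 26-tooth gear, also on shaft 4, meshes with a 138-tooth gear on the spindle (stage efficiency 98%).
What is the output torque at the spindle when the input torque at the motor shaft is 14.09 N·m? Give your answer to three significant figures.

After the internal gear (130/48): 14.09 × 2.7083 × 0.98 = 37.397 N·m
After the chain (118/43): 37.397 × 2.7442 × 0.93 = 95.441 N·m
After the gear mesh (44/29): 95.441 × 1.5172 × 0.97 = 140.46 N·m
After the gear mesh (138/26): 140.46 × 5.3077 × 0.98 = 730.62 N·m

731 N·m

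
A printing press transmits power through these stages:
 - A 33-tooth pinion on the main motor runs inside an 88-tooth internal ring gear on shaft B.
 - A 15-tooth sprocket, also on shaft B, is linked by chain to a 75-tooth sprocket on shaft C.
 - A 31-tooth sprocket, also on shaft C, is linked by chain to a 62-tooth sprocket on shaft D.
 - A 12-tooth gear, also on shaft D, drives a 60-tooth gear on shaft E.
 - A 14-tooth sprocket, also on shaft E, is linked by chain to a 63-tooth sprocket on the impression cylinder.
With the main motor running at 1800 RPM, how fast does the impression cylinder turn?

the main motor → shaft B (internal gear, 88/33): 1800 ÷ 2.6667 = 675 RPM
shaft B → shaft C (chain, 75/15): 675 ÷ 5 = 135 RPM
shaft C → shaft D (chain, 62/31): 135 ÷ 2 = 67.5 RPM
shaft D → shaft E (gear mesh, 60/12): 67.5 ÷ 5 = 13.5 RPM
shaft E → the impression cylinder (chain, 63/14): 13.5 ÷ 4.5 = 3 RPM

3 RPM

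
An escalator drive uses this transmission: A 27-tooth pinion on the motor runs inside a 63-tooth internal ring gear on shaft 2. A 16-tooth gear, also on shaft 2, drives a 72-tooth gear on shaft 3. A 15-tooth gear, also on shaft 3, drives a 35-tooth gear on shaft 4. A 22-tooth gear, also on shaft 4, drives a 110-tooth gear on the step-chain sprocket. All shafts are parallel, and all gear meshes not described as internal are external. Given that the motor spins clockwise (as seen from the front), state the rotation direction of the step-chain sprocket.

counterclockwise

the motor → shaft 2: internal mesh, same direction → CW.
shaft 2 → shaft 3: external mesh, 1 reversal → CCW.
shaft 3 → shaft 4: external mesh, 1 reversal → CW.
shaft 4 → the step-chain sprocket: external mesh, 1 reversal → CCW.
3 reversals in total — an odd number — so the step-chain sprocket turns opposite to the motor.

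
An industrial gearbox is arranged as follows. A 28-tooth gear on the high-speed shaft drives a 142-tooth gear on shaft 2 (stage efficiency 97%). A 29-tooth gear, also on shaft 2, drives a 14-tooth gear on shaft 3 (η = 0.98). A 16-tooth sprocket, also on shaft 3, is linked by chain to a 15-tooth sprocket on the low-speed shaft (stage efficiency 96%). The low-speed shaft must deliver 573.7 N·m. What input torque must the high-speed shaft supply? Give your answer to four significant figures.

Overall ratio R = 5.0714 × 0.48276 × 0.9375 = 2.2953; overall efficiency η = 0.97 × 0.98 × 0.96 = 0.9126.
Input torque = output torque / (R × η) = 573.7 / (2.2953 × 0.9126) = 273.9 N·m.

273.9 N·m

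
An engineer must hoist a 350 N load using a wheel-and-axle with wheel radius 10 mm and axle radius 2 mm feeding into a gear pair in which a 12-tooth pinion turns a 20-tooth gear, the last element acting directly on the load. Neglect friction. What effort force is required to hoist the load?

42 N

Wheel-and-axle MA = R/r = 10/2 = 5.
Gear pair MA = 20/12 = 1.6667.
Combined ideal MA = 5 × 1.6667 = 8.3333.
Effort = load / MA = 350 / 8.3333 = 42 N.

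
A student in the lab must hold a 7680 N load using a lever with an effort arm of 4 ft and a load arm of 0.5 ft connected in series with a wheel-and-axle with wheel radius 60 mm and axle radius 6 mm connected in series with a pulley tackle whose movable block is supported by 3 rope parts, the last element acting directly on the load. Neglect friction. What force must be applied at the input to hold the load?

Lever MA = effort arm / load arm = 4/0.5 = 8.
Wheel-and-axle MA = R/r = 60/6 = 10.
Block-and-tackle MA = number of supporting rope parts = 3.
Combined ideal MA = 8 × 10 × 3 = 240.
Effort = load / MA = 7680 / 240 = 32 N.

32 N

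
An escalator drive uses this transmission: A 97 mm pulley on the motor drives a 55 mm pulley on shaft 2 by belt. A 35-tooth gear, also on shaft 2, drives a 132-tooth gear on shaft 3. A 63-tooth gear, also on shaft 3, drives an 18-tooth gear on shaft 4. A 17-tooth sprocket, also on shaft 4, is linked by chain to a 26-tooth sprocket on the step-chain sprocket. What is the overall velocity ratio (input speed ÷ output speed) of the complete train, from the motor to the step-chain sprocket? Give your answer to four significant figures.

Each stage contributes driven/driver: belt 55/97 = 0.56701, gear mesh 132/35 = 3.7714, gear mesh 18/63 = 0.28571, chain 26/17 = 1.5294.
Overall: 0.56701 × 3.7714 × 0.28571 × 1.5294 = 0.93444.

0.9344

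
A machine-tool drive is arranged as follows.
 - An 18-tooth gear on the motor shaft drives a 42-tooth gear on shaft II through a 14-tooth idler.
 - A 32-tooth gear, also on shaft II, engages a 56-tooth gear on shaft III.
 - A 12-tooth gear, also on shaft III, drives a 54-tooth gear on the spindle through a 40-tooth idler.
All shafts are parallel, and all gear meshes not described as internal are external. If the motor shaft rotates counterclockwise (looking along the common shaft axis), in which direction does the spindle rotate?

clockwise

the motor shaft → shaft II: driver → idler → driven is 2 external meshes, 2 reversals → CCW.
shaft II → shaft III: external mesh, 1 reversal → CW.
shaft III → the spindle: driver → idler → driven is 2 external meshes, 2 reversals → CW.
5 reversals in total — an odd number — so the spindle turns opposite to the motor shaft.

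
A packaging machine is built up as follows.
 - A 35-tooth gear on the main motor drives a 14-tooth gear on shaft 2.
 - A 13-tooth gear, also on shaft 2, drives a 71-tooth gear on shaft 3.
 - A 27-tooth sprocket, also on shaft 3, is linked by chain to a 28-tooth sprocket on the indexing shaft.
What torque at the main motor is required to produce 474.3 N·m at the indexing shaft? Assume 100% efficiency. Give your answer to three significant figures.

Overall ratio R = 0.4 × 5.4615 × 1.037 = 2.2655.
Input torque = output torque / R = 474.3 / 2.2655 = 209.36 N·m.

209 N·m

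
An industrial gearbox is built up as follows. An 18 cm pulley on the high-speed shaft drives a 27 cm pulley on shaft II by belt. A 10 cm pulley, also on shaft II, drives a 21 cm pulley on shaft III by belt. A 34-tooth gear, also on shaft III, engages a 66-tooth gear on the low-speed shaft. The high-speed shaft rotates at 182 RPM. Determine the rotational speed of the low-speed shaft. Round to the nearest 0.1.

belt 27/18 = 1.5 → 182/1.5 = 121.33 RPM
belt 21/10 = 2.1 → 121.33/2.1 = 57.778 RPM
gear mesh 66/34 = 1.9412 → 57.778/1.9412 = 29.764 RPM

29.8 RPM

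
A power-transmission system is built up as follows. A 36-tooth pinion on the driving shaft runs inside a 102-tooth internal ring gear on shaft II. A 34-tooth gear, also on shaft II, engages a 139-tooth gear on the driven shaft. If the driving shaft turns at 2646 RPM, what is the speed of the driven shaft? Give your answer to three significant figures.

228 RPM

the driving shaft → shaft II (internal gear, 102/36): 2646 ÷ 2.8333 = 933.88 RPM
shaft II → the driven shaft (gear mesh, 139/34): 933.88 ÷ 4.0882 = 228.43 RPM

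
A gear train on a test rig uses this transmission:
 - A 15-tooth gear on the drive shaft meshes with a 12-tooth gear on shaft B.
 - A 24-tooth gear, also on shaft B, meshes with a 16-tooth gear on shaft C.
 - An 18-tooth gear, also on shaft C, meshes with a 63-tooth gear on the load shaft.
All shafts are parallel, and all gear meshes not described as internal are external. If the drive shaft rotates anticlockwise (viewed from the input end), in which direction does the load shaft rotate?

the drive shaft → shaft B: external mesh, 1 reversal → CW.
shaft B → shaft C: external mesh, 1 reversal → CCW.
shaft C → the load shaft: external mesh, 1 reversal → CW.
3 reversals in total — an odd number — so the load shaft turns opposite to the drive shaft.

clockwise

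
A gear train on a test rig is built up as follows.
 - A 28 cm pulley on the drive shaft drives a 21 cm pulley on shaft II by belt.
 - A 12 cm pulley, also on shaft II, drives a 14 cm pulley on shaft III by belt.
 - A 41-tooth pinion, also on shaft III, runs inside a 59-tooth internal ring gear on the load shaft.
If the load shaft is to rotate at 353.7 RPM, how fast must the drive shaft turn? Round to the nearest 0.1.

445.4 RPM

Overall ratio R = 0.75 × 1.1667 × 1.439 = 1.2591.
Required input speed = output speed × R = 353.7 × 1.2591 = 445.36 RPM.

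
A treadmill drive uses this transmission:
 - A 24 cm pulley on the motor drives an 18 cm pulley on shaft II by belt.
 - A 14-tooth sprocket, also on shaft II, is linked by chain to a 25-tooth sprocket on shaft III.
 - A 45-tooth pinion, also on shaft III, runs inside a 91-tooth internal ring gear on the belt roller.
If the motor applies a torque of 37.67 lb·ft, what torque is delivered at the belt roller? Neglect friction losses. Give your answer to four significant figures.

102.0 lb·ft

After the belt (18/24): 37.67 × 0.75 = 28.253 lb·ft
After the chain (25/14): 28.253 × 1.7857 = 50.451 lb·ft
After the internal gear (91/45): 50.451 × 2.0222 = 102.02 lb·ft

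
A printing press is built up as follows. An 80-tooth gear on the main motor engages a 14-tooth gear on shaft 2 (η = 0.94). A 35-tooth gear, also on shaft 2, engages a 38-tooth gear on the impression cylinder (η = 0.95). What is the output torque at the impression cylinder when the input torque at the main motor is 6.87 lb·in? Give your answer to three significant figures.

1.17 lb·in

gear mesh 14/80 = 0.175 → τ = 6.87·0.175·0.94 = 1.1301 lb·in
gear mesh 38/35 = 1.0857 → τ = 1.1301·1.0857·0.95 = 1.1656 lb·in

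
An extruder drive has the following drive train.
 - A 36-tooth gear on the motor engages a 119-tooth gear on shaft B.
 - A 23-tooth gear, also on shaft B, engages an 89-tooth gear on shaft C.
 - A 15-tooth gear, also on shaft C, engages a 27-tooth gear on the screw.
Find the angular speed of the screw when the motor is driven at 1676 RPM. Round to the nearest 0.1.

Gear mesh: ratio = 119/36 = 3.3056, so shaft B turns at 1676 / 3.3056 = 507.03 RPM.
Gear mesh: ratio = 89/23 = 3.8696, so shaft C turns at 507.03 / 3.8696 = 131.03 RPM.
Gear mesh: ratio = 27/15 = 1.8, so the screw turns at 131.03 / 1.8 = 72.794 RPM.

72.8 RPM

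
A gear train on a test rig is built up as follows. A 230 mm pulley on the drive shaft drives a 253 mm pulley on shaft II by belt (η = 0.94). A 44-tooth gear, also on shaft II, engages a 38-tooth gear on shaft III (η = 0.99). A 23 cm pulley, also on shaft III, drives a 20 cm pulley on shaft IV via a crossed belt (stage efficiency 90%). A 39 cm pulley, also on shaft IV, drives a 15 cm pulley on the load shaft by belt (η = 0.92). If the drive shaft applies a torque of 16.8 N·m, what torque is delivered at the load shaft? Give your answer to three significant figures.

After the belt (253/230): 16.8 × 1.1 × 0.94 = 17.371 N·m
After the gear mesh (38/44): 17.371 × 0.86364 × 0.99 = 14.852 N·m
After the belt (20/23): 14.852 × 0.86957 × 0.90 = 11.624 N·m
After the belt (15/39): 11.624 × 0.38462 × 0.92 = 4.113 N·m

4.11 N·m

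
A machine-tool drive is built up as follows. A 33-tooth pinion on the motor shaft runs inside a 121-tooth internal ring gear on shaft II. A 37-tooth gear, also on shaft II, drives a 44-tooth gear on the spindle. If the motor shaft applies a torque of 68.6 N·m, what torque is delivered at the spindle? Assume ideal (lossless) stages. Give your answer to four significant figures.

299.1 N·m

Internal gear: ratio = 121/33 = 3.6667; torque at shaft II = 68.6 × 3.6667 = 251.53 N·m.
Gear mesh: ratio = 44/37 = 1.1892; torque at the spindle = 251.53 × 1.1892 = 299.12 N·m.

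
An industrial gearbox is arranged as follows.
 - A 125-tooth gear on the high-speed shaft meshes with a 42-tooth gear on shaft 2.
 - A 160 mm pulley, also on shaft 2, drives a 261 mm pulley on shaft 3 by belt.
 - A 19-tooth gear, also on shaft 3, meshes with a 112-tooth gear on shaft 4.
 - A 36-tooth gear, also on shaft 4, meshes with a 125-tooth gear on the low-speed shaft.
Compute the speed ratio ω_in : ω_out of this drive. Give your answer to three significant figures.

11.2

Each stage contributes driven/driver: gear mesh 42/125 = 0.336, belt 261/160 = 1.6313, gear mesh 112/19 = 5.8947, gear mesh 125/36 = 3.4722.
Overall: 0.336 × 1.6313 × 5.8947 × 3.4722 = 11.218.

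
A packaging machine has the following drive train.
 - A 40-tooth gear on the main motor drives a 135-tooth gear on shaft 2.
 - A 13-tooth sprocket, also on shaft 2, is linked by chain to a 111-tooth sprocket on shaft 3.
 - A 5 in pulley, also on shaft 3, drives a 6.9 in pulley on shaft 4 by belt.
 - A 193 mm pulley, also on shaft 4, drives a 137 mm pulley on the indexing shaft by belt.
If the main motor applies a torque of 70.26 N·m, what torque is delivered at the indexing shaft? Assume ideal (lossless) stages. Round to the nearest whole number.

gear mesh 135/40 = 3.375 → τ = 70.26·3.375 = 237.13 N·m
chain 111/13 = 8.5385 → τ = 237.13·8.5385 = 2024.7 N·m
belt 6.9/5 = 1.38 → τ = 2024.7·1.38 = 2794.1 N·m
belt 137/193 = 0.70984 → τ = 2794.1·0.70984 = 1983.4 N·m

1983 N·m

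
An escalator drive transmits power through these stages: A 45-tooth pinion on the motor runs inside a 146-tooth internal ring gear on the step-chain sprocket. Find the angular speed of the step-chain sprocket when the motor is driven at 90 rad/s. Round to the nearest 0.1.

27.7 rad/s

the motor → the step-chain sprocket (internal gear, 146/45): 90 ÷ 3.2444 = 27.74 rad/s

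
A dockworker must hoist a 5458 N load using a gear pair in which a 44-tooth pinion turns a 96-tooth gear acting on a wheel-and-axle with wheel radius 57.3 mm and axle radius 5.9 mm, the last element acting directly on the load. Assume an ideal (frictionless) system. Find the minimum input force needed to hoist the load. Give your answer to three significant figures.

Gear pair MA = 96/44 = 2.1818.
Wheel-and-axle MA = R/r = 57.3/5.9 = 9.7119.
Combined ideal MA = 2.1818 × 9.7119 = 21.19.
Effort = load / MA = 5458 / 21.19 = 257.58 N.

258 N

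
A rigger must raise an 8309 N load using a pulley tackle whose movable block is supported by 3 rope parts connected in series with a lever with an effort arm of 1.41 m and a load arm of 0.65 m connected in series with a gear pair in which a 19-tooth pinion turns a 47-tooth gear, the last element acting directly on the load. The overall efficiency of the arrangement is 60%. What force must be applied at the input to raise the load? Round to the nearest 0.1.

Block-and-tackle MA = number of supporting rope parts = 3.
Lever MA = effort arm / load arm = 1.41/0.65 = 2.1692.
Gear pair MA = 47/19 = 2.4737.
Combined ideal MA = 3 × 2.1692 × 2.4737 = 16.098.
Actual MA = 16.098 × 0.60 = 9.6588.
Effort = load / actual MA = 8309 / 9.6588 = 860.25 N.

860.3 N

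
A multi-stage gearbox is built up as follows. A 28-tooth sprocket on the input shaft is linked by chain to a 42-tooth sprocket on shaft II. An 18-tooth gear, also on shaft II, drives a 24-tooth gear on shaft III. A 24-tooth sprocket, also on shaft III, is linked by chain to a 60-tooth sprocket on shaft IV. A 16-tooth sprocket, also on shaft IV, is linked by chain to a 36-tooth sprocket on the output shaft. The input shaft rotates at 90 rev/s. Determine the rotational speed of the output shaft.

8 rev/s

the input shaft → shaft II (chain, 42/28): 90 ÷ 1.5 = 60 rev/s
shaft II → shaft III (gear mesh, 24/18): 60 ÷ 1.3333 = 45 rev/s
shaft III → shaft IV (chain, 60/24): 45 ÷ 2.5 = 18 rev/s
shaft IV → the output shaft (chain, 36/16): 18 ÷ 2.25 = 8 rev/s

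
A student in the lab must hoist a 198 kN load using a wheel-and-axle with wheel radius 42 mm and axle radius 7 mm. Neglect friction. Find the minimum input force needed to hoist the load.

Wheel-and-axle MA = R/r = 42/7 = 6.
Effort = load / MA = 198 / 6 = 33 kN.

33 kN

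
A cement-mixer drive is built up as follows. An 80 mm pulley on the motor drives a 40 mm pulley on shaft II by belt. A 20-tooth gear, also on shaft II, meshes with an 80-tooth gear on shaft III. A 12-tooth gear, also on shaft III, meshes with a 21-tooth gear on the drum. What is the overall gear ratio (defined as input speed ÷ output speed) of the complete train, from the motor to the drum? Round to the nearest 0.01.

3.50

Each stage contributes driven/driver: belt 40/80 = 0.5, gear mesh 80/20 = 4, gear mesh 21/12 = 1.75.
Overall: 0.5 × 4 × 1.75 = 3.5.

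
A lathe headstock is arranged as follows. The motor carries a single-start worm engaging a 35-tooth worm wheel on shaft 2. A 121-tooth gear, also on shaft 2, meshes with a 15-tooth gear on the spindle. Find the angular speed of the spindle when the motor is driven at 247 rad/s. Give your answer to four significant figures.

56.93 rad/s

the motor → shaft 2 (worm, 35/1): 247 ÷ 35 = 7.0571 rad/s
shaft 2 → the spindle (gear mesh, 15/121): 7.0571 ÷ 0.12397 = 56.928 rad/s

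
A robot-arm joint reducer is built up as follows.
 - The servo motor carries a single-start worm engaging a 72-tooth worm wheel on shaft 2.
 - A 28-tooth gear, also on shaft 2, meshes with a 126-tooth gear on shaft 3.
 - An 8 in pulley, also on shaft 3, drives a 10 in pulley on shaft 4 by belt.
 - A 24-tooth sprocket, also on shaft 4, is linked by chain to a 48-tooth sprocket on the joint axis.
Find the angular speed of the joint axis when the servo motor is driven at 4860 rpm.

the servo motor → shaft 2 (worm, 72/1): 4860 ÷ 72 = 67.5 rpm
shaft 2 → shaft 3 (gear mesh, 126/28): 67.5 ÷ 4.5 = 15 rpm
shaft 3 → shaft 4 (belt, 10/8): 15 ÷ 1.25 = 12 rpm
shaft 4 → the joint axis (chain, 48/24): 12 ÷ 2 = 6 rpm

6 rpm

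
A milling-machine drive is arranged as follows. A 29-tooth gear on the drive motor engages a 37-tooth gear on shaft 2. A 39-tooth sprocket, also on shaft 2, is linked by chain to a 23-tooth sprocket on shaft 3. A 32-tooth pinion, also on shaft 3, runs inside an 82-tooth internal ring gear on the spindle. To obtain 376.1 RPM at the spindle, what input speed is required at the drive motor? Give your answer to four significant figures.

Overall ratio R = 1.2759 × 0.58974 × 2.5625 = 1.9281.
Required input speed = output speed × R = 376.1 × 1.9281 = 725.16 RPM.

725.2 RPM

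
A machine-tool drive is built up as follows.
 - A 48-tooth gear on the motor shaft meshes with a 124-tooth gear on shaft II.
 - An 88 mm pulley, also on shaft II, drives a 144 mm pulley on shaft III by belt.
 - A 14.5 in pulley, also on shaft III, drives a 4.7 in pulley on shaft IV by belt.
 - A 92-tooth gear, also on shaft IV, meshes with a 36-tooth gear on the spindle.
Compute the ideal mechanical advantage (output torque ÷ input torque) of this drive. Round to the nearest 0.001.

Each stage contributes driven/driver: gear mesh 124/48 = 2.5833, belt 144/88 = 1.6364, belt 4.7/14.5 = 0.32414, gear mesh 36/92 = 0.3913.
Overall: 2.5833 × 1.6364 × 0.32414 × 0.3913 = 0.53617.

0.536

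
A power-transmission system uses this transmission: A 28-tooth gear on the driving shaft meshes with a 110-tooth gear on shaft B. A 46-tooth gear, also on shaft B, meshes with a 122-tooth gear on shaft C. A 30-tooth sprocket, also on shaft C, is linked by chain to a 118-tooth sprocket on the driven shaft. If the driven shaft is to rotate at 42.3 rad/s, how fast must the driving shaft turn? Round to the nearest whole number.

1734 rad/s

Overall ratio R = 3.9286 × 2.6522 × 3.9333 = 40.982.
Required input speed = output speed × R = 42.3 × 40.982 = 1733.6 rad/s.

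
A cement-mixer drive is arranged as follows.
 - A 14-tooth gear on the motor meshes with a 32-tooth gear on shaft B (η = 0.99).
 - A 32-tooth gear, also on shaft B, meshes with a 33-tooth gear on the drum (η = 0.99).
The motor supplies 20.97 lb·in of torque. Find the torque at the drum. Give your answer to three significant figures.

48.4 lb·in

gear mesh 32/14 = 2.2857 → τ = 20.97·2.2857·0.99 = 47.452 lb·in
gear mesh 33/32 = 1.0312 → τ = 47.452·1.0312·0.99 = 48.446 lb·in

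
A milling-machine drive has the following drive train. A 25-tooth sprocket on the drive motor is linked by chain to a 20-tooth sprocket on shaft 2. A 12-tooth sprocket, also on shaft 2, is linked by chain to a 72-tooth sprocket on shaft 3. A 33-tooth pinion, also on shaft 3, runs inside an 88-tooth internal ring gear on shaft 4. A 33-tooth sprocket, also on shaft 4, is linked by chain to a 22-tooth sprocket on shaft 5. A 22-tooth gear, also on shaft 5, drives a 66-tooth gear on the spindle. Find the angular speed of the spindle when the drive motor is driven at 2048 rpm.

80 rpm

the drive motor → shaft 2 (chain, 20/25): 2048 ÷ 0.8 = 2560 rpm
shaft 2 → shaft 3 (chain, 72/12): 2560 ÷ 6 = 426.67 rpm
shaft 3 → shaft 4 (internal gear, 88/33): 426.67 ÷ 2.6667 = 160 rpm
shaft 4 → shaft 5 (chain, 22/33): 160 ÷ 0.66667 = 240 rpm
shaft 5 → the spindle (gear mesh, 66/22): 240 ÷ 3 = 80 rpm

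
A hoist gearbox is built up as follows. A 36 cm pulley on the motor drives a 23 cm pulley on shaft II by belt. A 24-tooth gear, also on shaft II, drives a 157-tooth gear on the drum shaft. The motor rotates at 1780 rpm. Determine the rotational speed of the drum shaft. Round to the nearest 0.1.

425.9 rpm

belt 23/36 = 0.63889 → 1780/0.63889 = 2786.1 rpm
gear mesh 157/24 = 6.5417 → 2786.1/6.5417 = 425.9 rpm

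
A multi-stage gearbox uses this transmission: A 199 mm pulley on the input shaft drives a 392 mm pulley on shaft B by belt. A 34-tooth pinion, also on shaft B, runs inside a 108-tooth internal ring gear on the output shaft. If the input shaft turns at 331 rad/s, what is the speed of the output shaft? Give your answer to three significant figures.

52.9 rad/s

Belt: ratio = 392/199 = 1.9698, so shaft B turns at 331 / 1.9698 = 168.03 rad/s.
Internal gear: ratio = 108/34 = 3.1765, so the output shaft turns at 168.03 / 3.1765 = 52.899 rad/s.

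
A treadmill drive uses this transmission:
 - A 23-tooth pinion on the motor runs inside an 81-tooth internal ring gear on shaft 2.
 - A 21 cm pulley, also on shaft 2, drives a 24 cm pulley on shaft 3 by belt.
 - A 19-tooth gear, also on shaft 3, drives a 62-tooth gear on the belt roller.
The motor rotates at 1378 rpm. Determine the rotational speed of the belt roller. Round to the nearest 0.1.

104.9 rpm

internal gear 81/23 = 3.5217 → 1378/3.5217 = 391.28 rpm
belt 24/21 = 1.1429 → 391.28/1.1429 = 342.37 rpm
gear mesh 62/19 = 3.2632 → 342.37/3.2632 = 104.92 rpm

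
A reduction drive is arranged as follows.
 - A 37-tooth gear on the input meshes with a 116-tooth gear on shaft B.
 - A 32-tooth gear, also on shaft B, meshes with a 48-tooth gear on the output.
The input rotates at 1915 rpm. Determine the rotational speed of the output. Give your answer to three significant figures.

gear mesh 116/37 = 3.1351 → 1915/3.1351 = 610.82 rpm
gear mesh 48/32 = 1.5 → 610.82/1.5 = 407.21 rpm

407 rpm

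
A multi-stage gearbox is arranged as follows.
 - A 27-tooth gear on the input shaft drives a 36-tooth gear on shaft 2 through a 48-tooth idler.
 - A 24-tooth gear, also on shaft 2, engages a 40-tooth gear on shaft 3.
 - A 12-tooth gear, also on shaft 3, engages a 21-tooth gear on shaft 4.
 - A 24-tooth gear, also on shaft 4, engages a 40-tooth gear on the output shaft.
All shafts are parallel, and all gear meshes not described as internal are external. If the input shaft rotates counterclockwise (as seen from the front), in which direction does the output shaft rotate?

the input shaft → shaft 2: driver → idler → driven is 2 external meshes, 2 reversals → CCW.
shaft 2 → shaft 3: external mesh, 1 reversal → CW.
shaft 3 → shaft 4: external mesh, 1 reversal → CCW.
shaft 4 → the output shaft: external mesh, 1 reversal → CW.
5 reversals in total — an odd number — so the output shaft turns opposite to the input shaft.

clockwise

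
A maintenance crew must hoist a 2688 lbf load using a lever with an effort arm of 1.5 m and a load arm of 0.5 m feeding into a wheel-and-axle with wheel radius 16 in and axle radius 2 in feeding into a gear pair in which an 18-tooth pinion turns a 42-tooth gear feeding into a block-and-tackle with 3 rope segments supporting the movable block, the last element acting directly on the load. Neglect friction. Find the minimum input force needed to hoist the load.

Lever MA = effort arm / load arm = 1.5/0.5 = 3.
Wheel-and-axle MA = R/r = 16/2 = 8.
Gear pair MA = 42/18 = 2.3333.
Block-and-tackle MA = number of supporting rope parts = 3.
Combined ideal MA = 3 × 8 × 2.3333 × 3 = 168.
Effort = load / MA = 2688 / 168 = 16 lbf.

16 lbf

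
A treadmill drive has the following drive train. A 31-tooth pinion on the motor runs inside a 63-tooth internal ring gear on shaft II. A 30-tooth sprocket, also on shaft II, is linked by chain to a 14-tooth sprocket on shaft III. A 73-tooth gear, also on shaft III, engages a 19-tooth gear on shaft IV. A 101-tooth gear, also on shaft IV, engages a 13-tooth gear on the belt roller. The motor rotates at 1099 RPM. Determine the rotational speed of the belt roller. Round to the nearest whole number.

34591 RPM

internal gear 63/31 = 2.0323 → 1099/2.0323 = 540.78 RPM
chain 14/30 = 0.46667 → 540.78/0.46667 = 1158.8 RPM
gear mesh 19/73 = 0.26027 → 1158.8/0.26027 = 4452.3 RPM
gear mesh 13/101 = 0.12871 → 4452.3/0.12871 = 34591 RPM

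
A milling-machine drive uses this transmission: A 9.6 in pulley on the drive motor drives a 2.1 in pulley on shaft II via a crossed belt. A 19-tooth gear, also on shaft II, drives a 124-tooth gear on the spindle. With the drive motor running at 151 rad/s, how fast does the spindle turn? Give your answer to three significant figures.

belt 2.1/9.6 = 0.21875 → 151/0.21875 = 690.29 rad/s
gear mesh 124/19 = 6.5263 → 690.29/6.5263 = 105.77 rad/s

106 rad/s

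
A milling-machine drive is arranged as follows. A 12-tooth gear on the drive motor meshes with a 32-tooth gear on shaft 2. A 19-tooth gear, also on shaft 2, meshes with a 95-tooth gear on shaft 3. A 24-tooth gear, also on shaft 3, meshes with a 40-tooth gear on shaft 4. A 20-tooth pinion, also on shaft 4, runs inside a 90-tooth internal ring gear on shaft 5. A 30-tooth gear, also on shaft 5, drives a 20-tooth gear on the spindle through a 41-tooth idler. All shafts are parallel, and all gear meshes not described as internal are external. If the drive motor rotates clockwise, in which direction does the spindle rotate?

anticlockwise

the drive motor → shaft 2: external mesh, 1 reversal → CCW.
shaft 2 → shaft 3: external mesh, 1 reversal → CW.
shaft 3 → shaft 4: external mesh, 1 reversal → CCW.
shaft 4 → shaft 5: internal mesh, same direction → CCW.
shaft 5 → the spindle: driver → idler → driven is 2 external meshes, 2 reversals → CCW.
5 reversals in total — an odd number — so the spindle turns opposite to the drive motor.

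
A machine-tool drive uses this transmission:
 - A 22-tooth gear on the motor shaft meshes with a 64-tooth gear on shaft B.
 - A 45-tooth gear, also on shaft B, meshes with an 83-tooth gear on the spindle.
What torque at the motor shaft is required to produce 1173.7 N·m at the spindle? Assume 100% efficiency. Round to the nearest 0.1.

Overall ratio R = 2.9091 × 1.8444 = 5.3657.
Input torque = output torque / R = 1173.7 / 5.3657 = 218.74 N·m.

218.7 N·m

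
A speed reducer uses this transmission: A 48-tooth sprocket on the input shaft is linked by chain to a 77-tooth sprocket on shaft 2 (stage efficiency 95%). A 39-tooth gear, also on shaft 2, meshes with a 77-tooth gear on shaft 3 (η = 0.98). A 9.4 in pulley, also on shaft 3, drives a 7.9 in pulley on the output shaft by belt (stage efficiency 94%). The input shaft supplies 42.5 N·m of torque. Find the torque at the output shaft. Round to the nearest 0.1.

After the chain (77/48): 42.5 × 1.6042 × 0.95 = 64.768 N·m
After the gear mesh (77/39): 64.768 × 1.9744 × 0.98 = 125.32 N·m
After the belt (7.9/9.4): 125.32 × 0.84043 × 0.94 = 99.001 N·m

99.0 N·m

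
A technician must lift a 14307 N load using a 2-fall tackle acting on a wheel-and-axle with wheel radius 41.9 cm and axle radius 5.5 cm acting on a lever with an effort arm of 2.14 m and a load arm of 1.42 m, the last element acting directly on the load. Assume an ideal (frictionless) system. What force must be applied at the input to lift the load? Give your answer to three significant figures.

623 N

Block-and-tackle MA = number of supporting rope parts = 2.
Wheel-and-axle MA = R/r = 41.9/5.5 = 7.6182.
Lever MA = effort arm / load arm = 2.14/1.42 = 1.507.
Combined ideal MA = 2 × 7.6182 × 1.507 = 22.962.
Effort = load / MA = 14307 / 22.962 = 623.08 N.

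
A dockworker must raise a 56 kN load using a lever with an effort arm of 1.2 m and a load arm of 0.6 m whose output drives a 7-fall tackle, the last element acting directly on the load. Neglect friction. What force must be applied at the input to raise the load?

Lever MA = effort arm / load arm = 1.2/0.6 = 2.
Block-and-tackle MA = number of supporting rope parts = 7.
Combined ideal MA = 2 × 7 = 14.
Effort = load / MA = 56 / 14 = 4 kN.

4 kN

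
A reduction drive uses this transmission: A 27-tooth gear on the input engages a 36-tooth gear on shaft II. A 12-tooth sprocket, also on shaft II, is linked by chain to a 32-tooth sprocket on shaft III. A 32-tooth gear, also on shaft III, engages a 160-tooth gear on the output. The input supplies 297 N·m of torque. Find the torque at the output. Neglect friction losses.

gear mesh 36/27 = 1.3333 → τ = 297·1.3333 = 396 N·m
chain 32/12 = 2.6667 → τ = 396·2.6667 = 1056 N·m
gear mesh 160/32 = 5 → τ = 1056·5 = 5280 N·m

5280 N·m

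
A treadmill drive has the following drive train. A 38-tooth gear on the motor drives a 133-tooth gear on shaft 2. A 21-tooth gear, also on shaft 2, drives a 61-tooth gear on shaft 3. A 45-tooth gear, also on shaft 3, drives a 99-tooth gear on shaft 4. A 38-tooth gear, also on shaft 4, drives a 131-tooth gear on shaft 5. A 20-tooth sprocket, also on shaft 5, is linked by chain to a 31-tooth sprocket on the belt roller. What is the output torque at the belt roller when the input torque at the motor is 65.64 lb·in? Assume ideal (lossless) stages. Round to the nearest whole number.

7845 lb·in

Gear mesh: ratio = 133/38 = 3.5; torque at shaft 2 = 65.64 × 3.5 = 229.74 lb·in.
Gear mesh: ratio = 61/21 = 2.9048; torque at shaft 3 = 229.74 × 2.9048 = 667.34 lb·in.
Gear mesh: ratio = 99/45 = 2.2; torque at shaft 4 = 667.34 × 2.2 = 1468.1 lb·in.
Gear mesh: ratio = 131/38 = 3.4474; torque at shaft 5 = 1468.1 × 3.4474 = 5061.2 lb·in.
Chain: ratio = 31/20 = 1.55; torque at the belt roller = 5061.2 × 1.55 = 7844.9 lb·in.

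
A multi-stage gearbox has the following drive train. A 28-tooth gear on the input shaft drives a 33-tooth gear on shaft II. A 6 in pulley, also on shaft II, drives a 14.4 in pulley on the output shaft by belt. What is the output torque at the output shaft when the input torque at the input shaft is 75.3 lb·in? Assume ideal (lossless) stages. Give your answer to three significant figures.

gear mesh 33/28 = 1.1786 → τ = 75.3·1.1786 = 88.746 lb·in
belt 14.4/6 = 2.4 → τ = 88.746·2.4 = 212.99 lb·in

213 lb·in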